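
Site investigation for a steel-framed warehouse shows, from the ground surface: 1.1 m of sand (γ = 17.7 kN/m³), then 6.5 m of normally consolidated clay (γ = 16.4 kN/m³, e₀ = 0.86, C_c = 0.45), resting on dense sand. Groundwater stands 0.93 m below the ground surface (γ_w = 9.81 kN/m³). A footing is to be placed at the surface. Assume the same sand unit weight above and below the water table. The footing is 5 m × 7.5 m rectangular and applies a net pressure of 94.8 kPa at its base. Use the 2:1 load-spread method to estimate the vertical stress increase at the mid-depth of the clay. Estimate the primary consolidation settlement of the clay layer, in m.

S_c ≈ 0.408 m

Mid-depth of clay below the ground surface: z = 1.1 + 6.5/2 = 4.35 m.
Total vertical stress at mid-clay: σ_v = 17.7×1.1 + 16.4×3.25 = 72.77 kPa.
Pore pressure: u = 9.81×(4.35 − 0.93) = 33.55 kPa.
Initial effective stress: σ'_0 = σ_v − u = 72.77 − 33.55 = 39.22 kPa.
Stress increase at mid-clay by the 2:1 spreading method:
Δσ = qBL/((B+z)(L+z)) = 94.8×5×7.5/((5+4.35)(7.5+4.35)) = 32.086 kPa
Final effective stress: σ'_f = σ'_0 + Δσ = 39.22 + 32.086 = 71.306 kPa.
Normally consolidated clay, so the full stress increment lies on the virgin compression line:
S_c = C_c·H/(1+e₀)·log₁₀(σ'_f/σ'_0) = 0.45×6.5/(1+0.86)×log₁₀(71.306/39.22)
    = 1.5726 × 0.25962 = 0.4083 m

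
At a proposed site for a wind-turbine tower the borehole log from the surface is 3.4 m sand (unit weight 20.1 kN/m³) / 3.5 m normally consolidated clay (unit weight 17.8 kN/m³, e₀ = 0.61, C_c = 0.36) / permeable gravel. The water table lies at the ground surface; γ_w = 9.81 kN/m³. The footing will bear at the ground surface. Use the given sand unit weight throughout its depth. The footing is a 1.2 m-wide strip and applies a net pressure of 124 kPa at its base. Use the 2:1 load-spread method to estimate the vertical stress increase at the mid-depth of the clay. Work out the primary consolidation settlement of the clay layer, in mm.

S_c ≈ 133 mm

Mid-depth of clay below the ground surface: z = 3.4 + 3.5/2 = 5.15 m.
Total vertical stress at mid-clay: σ_v = 20.1×3.4 + 17.8×1.75 = 99.49 kPa.
Pore pressure: u = 9.81×(5.15 − 0) = 50.522 kPa.
Initial effective stress: σ'_0 = σ_v − u = 99.49 − 50.522 = 48.968 kPa.
Stress increase at mid-clay by the 2:1 spreading method:
Δσ = qB/(B+z) = 124×1.2/(1.2+5.15) = 23.433 kPa
Final effective stress: σ'_f = σ'_0 + Δσ = 48.968 + 23.433 = 72.401 kPa.
Normally consolidated clay, so the full stress increment lies on the virgin compression line:
S_c = C_c·H/(1+e₀)·log₁₀(σ'_f/σ'_0) = 0.36×3.5/(1+0.61)×log₁₀(72.401/48.968)
    = 0.78261 × 0.16983 = 0.1329 m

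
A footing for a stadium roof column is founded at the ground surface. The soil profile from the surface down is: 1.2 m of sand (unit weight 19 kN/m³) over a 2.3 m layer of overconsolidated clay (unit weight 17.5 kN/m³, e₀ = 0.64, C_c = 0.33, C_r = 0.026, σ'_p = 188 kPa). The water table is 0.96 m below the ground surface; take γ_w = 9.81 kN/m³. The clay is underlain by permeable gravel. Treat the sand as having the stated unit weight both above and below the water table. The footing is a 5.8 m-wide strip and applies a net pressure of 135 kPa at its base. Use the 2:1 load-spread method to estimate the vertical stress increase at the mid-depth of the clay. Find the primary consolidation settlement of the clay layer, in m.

Mid-depth of clay below the ground surface: z = 1.2 + 2.3/2 = 2.35 m.
Total vertical stress at mid-clay: σ_v = 19×1.2 + 17.5×1.15 = 42.925 kPa.
Pore pressure: u = 9.81×(2.35 − 0.96) = 13.636 kPa.
Initial effective stress: σ'_0 = σ_v − u = 42.925 − 13.636 = 29.289 kPa.
Stress increase at mid-clay by the 2:1 spreading method:
Δσ = qB/(B+z) = 135×5.8/(5.8+2.35) = 96.074 kPa
Final effective stress: σ'_f = 29.289 + 96.074 = 125.36 kPa.
σ'_f = 125.36 ≤ σ'_p = 188 kPa, so the clay remains overconsolidated and only the recompression index applies:
S_c = C_r·H/(1+e₀)·log₁₀(σ'_f/σ'_0) = 0.026×2.3/1.64×log₁₀(125.36/29.289)
    = 0.036462 × 0.63145 = 0.02302 m

S_c ≈ 0.023 m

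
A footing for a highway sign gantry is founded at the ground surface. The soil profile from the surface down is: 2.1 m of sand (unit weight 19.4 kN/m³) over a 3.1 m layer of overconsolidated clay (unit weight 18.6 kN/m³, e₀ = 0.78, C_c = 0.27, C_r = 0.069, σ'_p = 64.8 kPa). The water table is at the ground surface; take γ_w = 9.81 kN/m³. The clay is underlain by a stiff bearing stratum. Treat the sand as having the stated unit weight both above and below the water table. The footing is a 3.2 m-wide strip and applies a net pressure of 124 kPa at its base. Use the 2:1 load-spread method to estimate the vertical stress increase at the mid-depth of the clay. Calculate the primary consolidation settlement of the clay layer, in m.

Mid-depth of clay below the ground surface: z = 2.1 + 3.1/2 = 3.65 m.
Total vertical stress at mid-clay: σ_v = 19.4×2.1 + 18.6×1.55 = 69.57 kPa.
Pore pressure: u = 9.81×(3.65 − 0) = 35.806 kPa.
Initial effective stress: σ'_0 = σ_v − u = 69.57 − 35.806 = 33.764 kPa.
Stress increase at mid-clay by the 2:1 spreading method:
Δσ = qB/(B+z) = 124×3.2/(3.2+3.65) = 57.927 kPa
Final effective stress: σ'_f = 33.764 + 57.927 = 91.691 kPa.
σ'_f = 91.691 > σ'_p = 64.8 kPa, so the stress path crosses the preconsolidation pressure — recompression up to σ'_p, then virgin compression beyond:
S_c = H/(1+e₀)·[C_r·log₁₀(σ'_p/σ'_0) + C_c·log₁₀(σ'_f/σ'_p)]
    = 3.1/1.78 × [0.069×log₁₀(64.8/33.764) + 0.27×log₁₀(91.691/64.8)]
    = 1.7416 × [0.019535 + 0.040703] = 0.1049 m

S_c ≈ 0.105 m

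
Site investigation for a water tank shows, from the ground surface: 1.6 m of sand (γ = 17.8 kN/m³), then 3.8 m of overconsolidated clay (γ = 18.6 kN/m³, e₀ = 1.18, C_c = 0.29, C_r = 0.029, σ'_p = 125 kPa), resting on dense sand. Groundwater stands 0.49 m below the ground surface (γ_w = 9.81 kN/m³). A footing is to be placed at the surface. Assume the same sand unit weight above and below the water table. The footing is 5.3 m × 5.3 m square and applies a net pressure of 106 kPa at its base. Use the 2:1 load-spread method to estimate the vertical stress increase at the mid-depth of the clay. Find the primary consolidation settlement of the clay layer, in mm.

Mid-depth of clay below the ground surface: z = 1.6 + 3.8/2 = 3.5 m.
Total vertical stress at mid-clay: σ_v = 17.8×1.6 + 18.6×1.9 = 63.82 kPa.
Pore pressure: u = 9.81×(3.5 − 0.49) = 29.528 kPa.
Initial effective stress: σ'_0 = σ_v − u = 63.82 − 29.528 = 34.292 kPa.
Stress increase at mid-clay by the 2:1 spreading method:
Δσ = qBL/((B+z)(L+z)) = 106×5.3×5.3/((5.3+3.5)(5.3+3.5)) = 38.45 kPa
Final effective stress: σ'_f = 34.292 + 38.45 = 72.742 kPa.
σ'_f = 72.742 ≤ σ'_p = 125 kPa, so the clay remains overconsolidated and only the recompression index applies:
S_c = C_r·H/(1+e₀)·log₁₀(σ'_f/σ'_0) = 0.029×3.8/2.18×log₁₀(72.742/34.292)
    = 0.05055 × 0.32659 = 0.01651 m

S_c ≈ 16.5 mm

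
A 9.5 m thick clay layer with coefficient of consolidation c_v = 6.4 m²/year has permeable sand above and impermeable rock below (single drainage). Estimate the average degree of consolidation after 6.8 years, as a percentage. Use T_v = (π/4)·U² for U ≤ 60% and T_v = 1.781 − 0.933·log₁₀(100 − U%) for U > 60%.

U ≈ 75.3 %

Drainage path length: H_d = H = 9.5 m (single drainage).
T_v = c_v·t/H_d² = 6.4×6.8/9.5² = 0.48222.
T_v = 0.48222 corresponds to the U > 60% branch:
U = 1 − 10^((1.781 − T_v)/0.933)/100 = 0.7534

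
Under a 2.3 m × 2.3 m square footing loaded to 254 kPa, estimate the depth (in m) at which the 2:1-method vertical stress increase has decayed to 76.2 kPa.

2:1 spreading — at depth z the loaded area has grown by z in each plan dimension:
qB²/(B+z)² = Δσ_z ⇒ z = B(√(q/Δσ_z) − 1) = 2.3×(√(254/76.2) − 1) = 1.899 m

z ≈ 1.9 m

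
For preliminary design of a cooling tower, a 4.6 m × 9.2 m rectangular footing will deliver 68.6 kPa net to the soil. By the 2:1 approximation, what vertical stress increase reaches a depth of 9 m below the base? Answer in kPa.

By the 2:1 method the load spreads at 1 horizontal : 2 vertical, so at depth z the loaded area has grown by z in each plan dimension:
Δσ = qBL/((B+z)(L+z)) = 68.6×4.6×9.2/((4.6+9)(9.2+9)) = 11.729 kPa

Δσ_z ≈ 11.7 kPa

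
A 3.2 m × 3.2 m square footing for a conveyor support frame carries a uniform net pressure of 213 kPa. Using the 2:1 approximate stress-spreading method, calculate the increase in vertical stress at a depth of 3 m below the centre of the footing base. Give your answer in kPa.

By the 2:1 method the load spreads at 1 horizontal : 2 vertical, so at depth z the loaded area has grown by z in each plan dimension:
Δσ = qBL/((B+z)(L+z)) = 213×3.2×3.2/((3.2+3)(3.2+3)) = 56.741 kPa

Δσ_z ≈ 56.7 kPa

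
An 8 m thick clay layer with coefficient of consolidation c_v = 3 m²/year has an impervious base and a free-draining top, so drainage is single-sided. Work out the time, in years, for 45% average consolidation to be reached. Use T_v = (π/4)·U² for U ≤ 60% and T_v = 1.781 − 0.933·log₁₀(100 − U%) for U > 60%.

t ≈ 3.39 years

Drainage path length: H_d = H = 8 m (single drainage).
U ≤ 60%: T_v = (π/4)·U² = (π/4)×0.45² = 0.15904.
t = T_v·H_d²/c_v = 0.15904×8²/3 = 3.393 years.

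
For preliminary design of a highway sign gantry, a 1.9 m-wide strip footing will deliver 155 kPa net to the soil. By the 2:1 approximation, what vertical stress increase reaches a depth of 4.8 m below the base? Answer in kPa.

Δσ_z ≈ 44 kPa

By the 2:1 method the load spreads at 1 horizontal : 2 vertical, so at depth z the loaded area has grown by z in each plan dimension:
Δσ = qB/(B+z) = 155×1.9/(1.9+4.8) = 43.955 kPa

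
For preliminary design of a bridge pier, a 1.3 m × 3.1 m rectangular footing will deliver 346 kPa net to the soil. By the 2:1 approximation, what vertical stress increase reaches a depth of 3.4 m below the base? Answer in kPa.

Δσ_z ≈ 45.6 kPa

By the 2:1 method the load spreads at 1 horizontal : 2 vertical, so at depth z the loaded area has grown by z in each plan dimension:
Δσ = qBL/((B+z)(L+z)) = 346×1.3×3.1/((1.3+3.4)(3.1+3.4)) = 45.643 kPa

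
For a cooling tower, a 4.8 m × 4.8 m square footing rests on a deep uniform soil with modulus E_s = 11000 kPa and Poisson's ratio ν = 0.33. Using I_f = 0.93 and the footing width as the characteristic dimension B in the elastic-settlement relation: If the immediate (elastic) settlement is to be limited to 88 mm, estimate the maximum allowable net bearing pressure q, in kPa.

S_e = q·B·(1−ν²)/E_s · I_f  ⇒  q = S_e·E_s / (B·(1−ν²)·I_f).
q = 0.088 × 11000 / (4.8 × 0.8911 × 0.93) = 243.3 kPa

q ≈ 243 kPa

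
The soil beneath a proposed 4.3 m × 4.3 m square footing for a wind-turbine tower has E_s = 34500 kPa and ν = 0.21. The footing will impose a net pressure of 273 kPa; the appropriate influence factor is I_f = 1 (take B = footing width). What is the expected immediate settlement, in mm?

S_e ≈ 32.5 mm

Immediate (elastic) settlement: S_e = q·B·(1−ν²)/E_s · I_f.
S_e = 273 × 4.3 × (1 − 0.21²) / 34500 × 1
    = 273 × 4.3 × 0.9559 / 34500 × 1
    = 0.03253 m = 32.53 mm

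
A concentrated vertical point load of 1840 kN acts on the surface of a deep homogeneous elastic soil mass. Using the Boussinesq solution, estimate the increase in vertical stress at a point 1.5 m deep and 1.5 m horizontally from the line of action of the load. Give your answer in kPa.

Δσ_z ≈ 69 kPa

Boussinesq vertical stress below a point load on an elastic half-space:
Δσ_z = 3P/(2πz²) · [1 + (r/z)²]^(−5/2)
r/z = 1.5/1.5 = 1; [1+(r/z)²]^(−5/2) = 0.17678.
Δσ_z = 3×1840/(2π×1.5²) × 0.17678 = 390.46 × 0.17678 = 69.03 kPa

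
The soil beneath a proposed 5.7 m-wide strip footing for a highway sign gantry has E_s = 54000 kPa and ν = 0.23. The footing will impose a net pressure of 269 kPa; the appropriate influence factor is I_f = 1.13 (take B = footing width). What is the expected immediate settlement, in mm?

Immediate (elastic) settlement: S_e = q·B·(1−ν²)/E_s · I_f.
S_e = 269 × 5.7 × (1 − 0.23²) / 54000 × 1.13
    = 269 × 5.7 × 0.9471 / 54000 × 1.13
    = 0.03039 m = 30.39 mm

S_e ≈ 30.4 mm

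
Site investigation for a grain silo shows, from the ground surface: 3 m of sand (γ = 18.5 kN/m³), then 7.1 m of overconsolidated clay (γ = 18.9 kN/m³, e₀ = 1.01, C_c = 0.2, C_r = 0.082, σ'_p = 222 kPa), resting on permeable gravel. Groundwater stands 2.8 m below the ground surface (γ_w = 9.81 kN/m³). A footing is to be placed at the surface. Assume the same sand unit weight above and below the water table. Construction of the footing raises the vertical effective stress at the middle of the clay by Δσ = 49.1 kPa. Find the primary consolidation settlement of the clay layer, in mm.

Mid-depth of clay below the ground surface: z = 3 + 7.1/2 = 6.55 m.
Total vertical stress at mid-clay: σ_v = 18.5×3 + 18.9×3.55 = 122.59 kPa.
Pore pressure: u = 9.81×(6.55 − 2.8) = 36.788 kPa.
Initial effective stress: σ'_0 = σ_v − u = 122.59 − 36.788 = 85.802 kPa.
Final effective stress: σ'_f = 85.802 + 49.1 = 134.9 kPa.
σ'_f = 134.9 ≤ σ'_p = 222 kPa, so the clay remains overconsolidated and only the recompression index applies:
S_c = C_r·H/(1+e₀)·log₁₀(σ'_f/σ'_0) = 0.082×7.1/2.01×log₁₀(134.9/85.802)
    = 0.28965 × 0.19651 = 0.05692 m

S_c ≈ 56.9 mm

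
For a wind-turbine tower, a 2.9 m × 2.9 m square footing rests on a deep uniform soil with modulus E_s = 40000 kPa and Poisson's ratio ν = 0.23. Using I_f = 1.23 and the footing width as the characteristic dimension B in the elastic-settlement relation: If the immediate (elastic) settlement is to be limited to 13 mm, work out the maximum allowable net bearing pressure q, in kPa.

S_e = q·B·(1−ν²)/E_s · I_f  ⇒  q = S_e·E_s / (B·(1−ν²)·I_f).
q = 0.013 × 40000 / (2.9 × 0.9471 × 1.23) = 153.9 kPa

q ≈ 154 kPa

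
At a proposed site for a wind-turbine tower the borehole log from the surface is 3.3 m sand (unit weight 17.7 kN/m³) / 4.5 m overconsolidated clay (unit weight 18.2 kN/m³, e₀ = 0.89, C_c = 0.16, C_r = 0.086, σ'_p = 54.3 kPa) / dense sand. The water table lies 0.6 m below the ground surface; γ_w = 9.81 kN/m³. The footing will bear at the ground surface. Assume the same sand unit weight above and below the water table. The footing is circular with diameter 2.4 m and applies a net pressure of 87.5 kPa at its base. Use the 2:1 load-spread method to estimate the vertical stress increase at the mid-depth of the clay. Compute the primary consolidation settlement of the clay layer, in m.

Mid-depth of clay below the ground surface: z = 3.3 + 4.5/2 = 5.55 m.
Total vertical stress at mid-clay: σ_v = 17.7×3.3 + 18.2×2.25 = 99.36 kPa.
Pore pressure: u = 9.81×(5.55 − 0.6) = 48.56 kPa.
Initial effective stress: σ'_0 = σ_v − u = 99.36 − 48.56 = 50.8 kPa.
Stress increase at mid-clay by the 2:1 spreading method:
Δσ ≈ qD²/(D+z)² = 87.5×2.4²/(2.4+5.55)² = 7.9744 kPa
Final effective stress: σ'_f = 50.8 + 7.9744 = 58.774 kPa.
σ'_f = 58.774 > σ'_p = 54.3 kPa, so the stress path crosses the preconsolidation pressure — recompression up to σ'_p, then virgin compression beyond:
S_c = H/(1+e₀)·[C_r·log₁₀(σ'_p/σ'_0) + C_c·log₁₀(σ'_f/σ'_p)]
    = 4.5/1.89 × [0.086×log₁₀(54.3/50.8) + 0.16×log₁₀(58.774/54.3)]
    = 2.381 × [0.0024885 + 0.0055017] = 0.01902 m

S_c ≈ 0.019 m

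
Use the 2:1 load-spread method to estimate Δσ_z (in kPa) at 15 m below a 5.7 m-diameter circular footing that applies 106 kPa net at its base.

Δσ_z ≈ 8.04 kPa

By the 2:1 method the load spreads at 1 horizontal : 2 vertical, so at depth z the loaded area has grown by z in each plan dimension:
Δσ ≈ qD²/(D+z)² = 106×5.7²/(5.7+15)² = 8.0374 kPa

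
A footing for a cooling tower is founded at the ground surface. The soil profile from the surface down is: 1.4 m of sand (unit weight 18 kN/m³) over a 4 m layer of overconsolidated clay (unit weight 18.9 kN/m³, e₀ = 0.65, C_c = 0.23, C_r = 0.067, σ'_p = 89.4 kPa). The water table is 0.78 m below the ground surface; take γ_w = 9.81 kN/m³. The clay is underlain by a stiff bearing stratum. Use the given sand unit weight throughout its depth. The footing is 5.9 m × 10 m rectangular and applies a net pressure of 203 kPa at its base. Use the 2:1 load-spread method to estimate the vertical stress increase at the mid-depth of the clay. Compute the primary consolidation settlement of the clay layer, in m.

Mid-depth of clay below the ground surface: z = 1.4 + 4/2 = 3.4 m.
Total vertical stress at mid-clay: σ_v = 18×1.4 + 18.9×2 = 63 kPa.
Pore pressure: u = 9.81×(3.4 − 0.78) = 25.702 kPa.
Initial effective stress: σ'_0 = σ_v − u = 63 − 25.702 = 37.298 kPa.
Stress increase at mid-clay by the 2:1 spreading method:
Δσ = qBL/((B+z)(L+z)) = 203×5.9×10/((5.9+3.4)(10+3.4)) = 96.108 kPa
Final effective stress: σ'_f = 37.298 + 96.108 = 133.41 kPa.
σ'_f = 133.41 > σ'_p = 89.4 kPa, so the stress path crosses the preconsolidation pressure — recompression up to σ'_p, then virgin compression beyond:
S_c = H/(1+e₀)·[C_r·log₁₀(σ'_p/σ'_0) + C_c·log₁₀(σ'_f/σ'_p)]
    = 4/1.65 × [0.067×log₁₀(89.4/37.298) + 0.23×log₁₀(133.41/89.4)]
    = 2.4242 × [0.025437 + 0.039986] = 0.1586 m

S_c ≈ 0.159 m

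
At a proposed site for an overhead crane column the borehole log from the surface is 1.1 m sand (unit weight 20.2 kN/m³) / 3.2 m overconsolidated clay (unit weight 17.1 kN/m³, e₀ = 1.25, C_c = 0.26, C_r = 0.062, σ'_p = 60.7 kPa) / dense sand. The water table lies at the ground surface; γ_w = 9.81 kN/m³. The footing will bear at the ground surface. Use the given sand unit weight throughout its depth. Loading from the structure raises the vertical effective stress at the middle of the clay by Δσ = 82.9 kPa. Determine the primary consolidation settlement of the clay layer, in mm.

S_c ≈ 127 mm

Mid-depth of clay below the ground surface: z = 1.1 + 3.2/2 = 2.7 m.
Total vertical stress at mid-clay: σ_v = 20.2×1.1 + 17.1×1.6 = 49.58 kPa.
Pore pressure: u = 9.81×(2.7 − 0) = 26.487 kPa.
Initial effective stress: σ'_0 = σ_v − u = 49.58 − 26.487 = 23.093 kPa.
Final effective stress: σ'_f = 23.093 + 82.9 = 105.99 kPa.
σ'_f = 105.99 > σ'_p = 60.7 kPa, so the stress path crosses the preconsolidation pressure — recompression up to σ'_p, then virgin compression beyond:
S_c = H/(1+e₀)·[C_r·log₁₀(σ'_p/σ'_0) + C_c·log₁₀(σ'_f/σ'_p)]
    = 3.2/2.25 × [0.062×log₁₀(60.7/23.093) + 0.26×log₁₀(105.99/60.7)]
    = 1.4222 × [0.026022 + 0.06294] = 0.1265 m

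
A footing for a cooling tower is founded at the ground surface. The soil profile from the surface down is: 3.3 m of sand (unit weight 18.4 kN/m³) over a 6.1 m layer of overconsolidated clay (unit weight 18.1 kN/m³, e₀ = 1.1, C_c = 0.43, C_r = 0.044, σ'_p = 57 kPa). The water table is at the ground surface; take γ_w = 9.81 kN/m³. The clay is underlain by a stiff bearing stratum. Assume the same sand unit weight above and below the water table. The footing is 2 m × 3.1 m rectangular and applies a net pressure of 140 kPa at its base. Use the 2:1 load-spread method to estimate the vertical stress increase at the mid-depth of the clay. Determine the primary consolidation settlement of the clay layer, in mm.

Mid-depth of clay below the ground surface: z = 3.3 + 6.1/2 = 6.35 m.
Total vertical stress at mid-clay: σ_v = 18.4×3.3 + 18.1×3.05 = 115.92 kPa.
Pore pressure: u = 9.81×(6.35 − 0) = 62.294 kPa.
Initial effective stress: σ'_0 = σ_v − u = 115.92 − 62.294 = 53.626 kPa.
Stress increase at mid-clay by the 2:1 spreading method:
Δσ = qBL/((B+z)(L+z)) = 140×2×3.1/((2+6.35)(3.1+6.35)) = 11 kPa
Final effective stress: σ'_f = 53.626 + 11 = 64.626 kPa.
σ'_f = 64.626 > σ'_p = 57 kPa, so the stress path crosses the preconsolidation pressure — recompression up to σ'_p, then virgin compression beyond:
S_c = H/(1+e₀)·[C_r·log₁₀(σ'_p/σ'_0) + C_c·log₁₀(σ'_f/σ'_p)]
    = 6.1/2.1 × [0.044×log₁₀(57/53.626) + 0.43×log₁₀(64.626/57)]
    = 2.9048 × [0.001166 + 0.023449] = 0.0715 m

S_c ≈ 71.5 mm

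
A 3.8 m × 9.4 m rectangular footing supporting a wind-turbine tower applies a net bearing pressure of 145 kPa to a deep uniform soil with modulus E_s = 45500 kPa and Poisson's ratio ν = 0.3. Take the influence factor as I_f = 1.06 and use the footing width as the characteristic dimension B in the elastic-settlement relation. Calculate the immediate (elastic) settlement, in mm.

Immediate (elastic) settlement: S_e = q·B·(1−ν²)/E_s · I_f.
S_e = 145 × 3.8 × (1 − 0.3²) / 45500 × 1.06
    = 145 × 3.8 × 0.91 / 45500 × 1.06
    = 0.01168 m = 11.68 mm

S_e ≈ 11.7 mm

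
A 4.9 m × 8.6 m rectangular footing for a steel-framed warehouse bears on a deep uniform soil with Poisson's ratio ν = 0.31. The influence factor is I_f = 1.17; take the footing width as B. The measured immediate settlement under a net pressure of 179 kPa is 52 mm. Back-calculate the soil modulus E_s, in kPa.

S_e = q·B·(1−ν²)/E_s · I_f  ⇒  E_s = q·B·(1−ν²)·I_f / S_e.
E_s = 179 × 4.9 × 0.9039 × 1.17 / 0.052 = 17840 kPa

E_s ≈ 17800 kPa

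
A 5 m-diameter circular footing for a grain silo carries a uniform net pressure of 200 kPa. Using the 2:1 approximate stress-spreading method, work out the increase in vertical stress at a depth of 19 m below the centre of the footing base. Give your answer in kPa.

By the 2:1 method the load spreads at 1 horizontal : 2 vertical, so at depth z the loaded area has grown by z in each plan dimension:
Δσ ≈ qD²/(D+z)² = 200×5²/(5+19)² = 8.6806 kPa

Δσ_z ≈ 8.68 kPa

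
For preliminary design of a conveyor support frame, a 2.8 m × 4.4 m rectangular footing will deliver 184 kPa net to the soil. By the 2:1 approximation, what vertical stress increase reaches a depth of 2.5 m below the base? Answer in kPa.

By the 2:1 method the load spreads at 1 horizontal : 2 vertical, so at depth z the loaded area has grown by z in each plan dimension:
Δσ = qBL/((B+z)(L+z)) = 184×2.8×4.4/((2.8+2.5)(4.4+2.5)) = 61.987 kPa

Δσ_z ≈ 62 kPa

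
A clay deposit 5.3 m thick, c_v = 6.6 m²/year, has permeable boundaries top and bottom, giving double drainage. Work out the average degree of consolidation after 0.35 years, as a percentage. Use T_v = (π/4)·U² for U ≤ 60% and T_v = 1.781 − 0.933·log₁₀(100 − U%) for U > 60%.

U ≈ 64 %

Drainage path length: H_d = H/2 = 2.65 m (double drainage).
T_v = c_v·t/H_d² = 6.6×0.35/2.65² = 0.32894.
T_v = 0.32894 corresponds to the U > 60% branch:
U = 1 − 10^((1.781 − T_v)/0.933)/100 = 0.64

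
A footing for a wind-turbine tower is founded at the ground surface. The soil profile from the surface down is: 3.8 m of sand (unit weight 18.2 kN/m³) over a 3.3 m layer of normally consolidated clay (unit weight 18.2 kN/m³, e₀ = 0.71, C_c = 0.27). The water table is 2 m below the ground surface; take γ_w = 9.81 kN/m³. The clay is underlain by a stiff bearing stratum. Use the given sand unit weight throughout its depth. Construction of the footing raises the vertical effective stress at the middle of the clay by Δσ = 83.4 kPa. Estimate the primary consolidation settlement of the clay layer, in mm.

Mid-depth of clay below the ground surface: z = 3.8 + 3.3/2 = 5.45 m.
Total vertical stress at mid-clay: σ_v = 18.2×3.8 + 18.2×1.65 = 99.19 kPa.
Pore pressure: u = 9.81×(5.45 − 2) = 33.845 kPa.
Initial effective stress: σ'_0 = σ_v − u = 99.19 − 33.845 = 65.345 kPa.
Final effective stress: σ'_f = σ'_0 + Δσ = 65.345 + 83.4 = 148.75 kPa.
Normally consolidated clay, so the full stress increment lies on the virgin compression line:
S_c = C_c·H/(1+e₀)·log₁₀(σ'_f/σ'_0) = 0.27×3.3/(1+0.71)×log₁₀(148.75/65.345)
    = 0.52105 × 0.35724 = 0.1861 m

S_c ≈ 186 mm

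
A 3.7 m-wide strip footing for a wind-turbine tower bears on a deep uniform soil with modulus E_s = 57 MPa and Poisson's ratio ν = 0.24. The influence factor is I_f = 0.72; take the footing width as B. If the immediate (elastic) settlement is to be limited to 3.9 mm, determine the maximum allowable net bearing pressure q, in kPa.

q ≈ 88.5 kPa

E_s = 57 MPa = 57000 kPa.
S_e = q·B·(1−ν²)/E_s · I_f  ⇒  q = S_e·E_s / (B·(1−ν²)·I_f).
q = 0.0039 × 57000 / (3.7 × 0.9424 × 0.72) = 88.55 kPa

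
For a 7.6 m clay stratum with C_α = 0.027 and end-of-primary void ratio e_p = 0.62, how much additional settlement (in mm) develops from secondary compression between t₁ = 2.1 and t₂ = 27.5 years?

Secondary compression: S_s = C_α·H/(1+e_p)·log₁₀(t₂/t₁)
S_s = 0.027×7.6/(1+0.62)×log₁₀(27.5/2.1)
    = 0.1267 × 1.117 = 0.1415 m

S_s ≈ 142 mm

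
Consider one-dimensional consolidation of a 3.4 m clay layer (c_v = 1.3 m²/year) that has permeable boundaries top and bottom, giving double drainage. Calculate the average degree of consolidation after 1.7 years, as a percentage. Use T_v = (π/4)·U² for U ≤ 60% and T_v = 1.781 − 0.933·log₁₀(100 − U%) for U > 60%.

U ≈ 87.7 %

Drainage path length: H_d = H/2 = 1.7 m (double drainage).
T_v = c_v·t/H_d² = 1.3×1.7/1.7² = 0.76471.
T_v = 0.76471 corresponds to the U > 60% branch:
U = 1 − 10^((1.781 − T_v)/0.933)/100 = 0.8772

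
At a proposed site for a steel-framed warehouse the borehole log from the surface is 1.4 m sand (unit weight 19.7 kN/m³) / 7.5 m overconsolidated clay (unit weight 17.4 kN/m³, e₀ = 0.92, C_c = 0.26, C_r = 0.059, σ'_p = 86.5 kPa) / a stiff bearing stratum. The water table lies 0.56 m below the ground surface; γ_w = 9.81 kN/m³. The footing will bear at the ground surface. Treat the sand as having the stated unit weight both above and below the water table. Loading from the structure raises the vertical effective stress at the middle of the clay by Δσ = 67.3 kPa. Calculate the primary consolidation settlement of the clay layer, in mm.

Mid-depth of clay below the ground surface: z = 1.4 + 7.5/2 = 5.15 m.
Total vertical stress at mid-clay: σ_v = 19.7×1.4 + 17.4×3.75 = 92.83 kPa.
Pore pressure: u = 9.81×(5.15 − 0.56) = 45.028 kPa.
Initial effective stress: σ'_0 = σ_v − u = 92.83 − 45.028 = 47.802 kPa.
Final effective stress: σ'_f = 47.802 + 67.3 = 115.1 kPa.
σ'_f = 115.1 > σ'_p = 86.5 kPa, so the stress path crosses the preconsolidation pressure — recompression up to σ'_p, then virgin compression beyond:
S_c = H/(1+e₀)·[C_r·log₁₀(σ'_p/σ'_0) + C_c·log₁₀(σ'_f/σ'_p)]
    = 7.5/1.92 × [0.059×log₁₀(86.5/47.802) + 0.26×log₁₀(115.1/86.5)]
    = 3.9062 × [0.015197 + 0.032255] = 0.1854 m

S_c ≈ 185 mm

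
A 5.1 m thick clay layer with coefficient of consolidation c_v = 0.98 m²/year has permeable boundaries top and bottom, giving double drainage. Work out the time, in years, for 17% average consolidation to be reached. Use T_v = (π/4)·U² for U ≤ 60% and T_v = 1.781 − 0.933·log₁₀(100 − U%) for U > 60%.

Drainage path length: H_d = H/2 = 2.55 m (double drainage).
U ≤ 60%: T_v = (π/4)·U² = (π/4)×0.17² = 0.022698.
t = T_v·H_d²/c_v = 0.022698×2.55²/0.98 = 0.1506 years.

t ≈ 0.151 years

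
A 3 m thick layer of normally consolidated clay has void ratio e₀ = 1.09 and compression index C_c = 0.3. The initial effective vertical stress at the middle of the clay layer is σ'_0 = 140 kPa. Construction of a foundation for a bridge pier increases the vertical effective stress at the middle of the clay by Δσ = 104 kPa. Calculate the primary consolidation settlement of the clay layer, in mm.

Final effective stress: σ'_f = σ'_0 + Δσ = 140 + 104 = 244 kPa.
Normally consolidated clay, so the full stress increment lies on the virgin compression line:
S_c = C_c·H/(1+e₀)·log₁₀(σ'_f/σ'_0) = 0.3×3/(1+1.09)×log₁₀(244/140)
    = 0.43062 × 0.24126 = 0.1039 m

S_c ≈ 104 mm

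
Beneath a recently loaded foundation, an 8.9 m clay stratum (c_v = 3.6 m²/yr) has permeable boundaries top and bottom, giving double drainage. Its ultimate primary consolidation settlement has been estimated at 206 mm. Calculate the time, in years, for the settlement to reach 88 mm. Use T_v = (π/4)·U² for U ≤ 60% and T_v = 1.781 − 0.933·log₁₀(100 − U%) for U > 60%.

t ≈ 0.788 years

Drainage path length: H_d = H/2 = 4.45 m (double drainage).
U = S(t)/S_ult = 88/206 = 0.4272.
U ≤ 60%: T_v = (π/4)·U² = (π/4)×0.42718² = 0.14332.
t = T_v·H_d²/c_v = 0.14332×4.45²/3.6 = 0.7884 years.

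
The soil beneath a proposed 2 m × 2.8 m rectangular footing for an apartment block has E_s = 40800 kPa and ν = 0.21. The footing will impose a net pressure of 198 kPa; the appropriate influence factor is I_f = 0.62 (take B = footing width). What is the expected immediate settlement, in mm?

S_e ≈ 5.75 mm

Immediate (elastic) settlement: S_e = q·B·(1−ν²)/E_s · I_f.
S_e = 198 × 2 × (1 − 0.21²) / 40800 × 0.62
    = 198 × 2 × 0.9559 / 40800 × 0.62
    = 0.005752 m = 5.752 mm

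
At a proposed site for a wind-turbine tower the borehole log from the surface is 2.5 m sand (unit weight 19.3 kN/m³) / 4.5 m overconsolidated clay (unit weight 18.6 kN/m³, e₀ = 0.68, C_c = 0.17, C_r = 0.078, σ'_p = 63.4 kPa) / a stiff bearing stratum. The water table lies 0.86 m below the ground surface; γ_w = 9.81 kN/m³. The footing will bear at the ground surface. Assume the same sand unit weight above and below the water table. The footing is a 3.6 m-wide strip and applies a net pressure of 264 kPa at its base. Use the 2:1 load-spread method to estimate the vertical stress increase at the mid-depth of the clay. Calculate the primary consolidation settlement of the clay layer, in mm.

S_c ≈ 208 mm

Mid-depth of clay below the ground surface: z = 2.5 + 4.5/2 = 4.75 m.
Total vertical stress at mid-clay: σ_v = 19.3×2.5 + 18.6×2.25 = 90.1 kPa.
Pore pressure: u = 9.81×(4.75 − 0.86) = 38.161 kPa.
Initial effective stress: σ'_0 = σ_v − u = 90.1 − 38.161 = 51.939 kPa.
Stress increase at mid-clay by the 2:1 spreading method:
Δσ = qB/(B+z) = 264×3.6/(3.6+4.75) = 113.82 kPa
Final effective stress: σ'_f = 51.939 + 113.82 = 165.76 kPa.
σ'_f = 165.76 > σ'_p = 63.4 kPa, so the stress path crosses the preconsolidation pressure — recompression up to σ'_p, then virgin compression beyond:
S_c = H/(1+e₀)·[C_r·log₁₀(σ'_p/σ'_0) + C_c·log₁₀(σ'_f/σ'_p)]
    = 4.5/1.68 × [0.078×log₁₀(63.4/51.939) + 0.17×log₁₀(165.76/63.4)]
    = 2.6786 × [0.0067545 + 0.070956] = 0.2082 m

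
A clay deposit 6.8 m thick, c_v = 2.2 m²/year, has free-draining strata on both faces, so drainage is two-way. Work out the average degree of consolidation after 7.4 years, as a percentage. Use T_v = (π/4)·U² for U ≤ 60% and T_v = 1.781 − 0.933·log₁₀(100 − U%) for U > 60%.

Drainage path length: H_d = H/2 = 3.4 m (double drainage).
T_v = c_v·t/H_d² = 2.2×7.4/3.4² = 1.4083.
T_v = 1.4083 corresponds to the U > 60% branch:
U = 1 − 10^((1.781 − T_v)/0.933)/100 = 0.9749

U ≈ 97.5 %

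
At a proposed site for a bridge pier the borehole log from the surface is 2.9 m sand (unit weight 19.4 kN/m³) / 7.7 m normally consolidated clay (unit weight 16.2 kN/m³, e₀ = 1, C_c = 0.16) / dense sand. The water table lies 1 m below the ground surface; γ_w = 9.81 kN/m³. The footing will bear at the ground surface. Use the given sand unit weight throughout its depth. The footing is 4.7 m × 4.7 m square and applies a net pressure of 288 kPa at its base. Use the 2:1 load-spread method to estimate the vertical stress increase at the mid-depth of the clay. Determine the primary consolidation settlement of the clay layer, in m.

S_c ≈ 0.154 m

Mid-depth of clay below the ground surface: z = 2.9 + 7.7/2 = 6.75 m.
Total vertical stress at mid-clay: σ_v = 19.4×2.9 + 16.2×3.85 = 118.63 kPa.
Pore pressure: u = 9.81×(6.75 − 1) = 56.408 kPa.
Initial effective stress: σ'_0 = σ_v − u = 118.63 − 56.408 = 62.222 kPa.
Stress increase at mid-clay by the 2:1 spreading method:
Δσ = qBL/((B+z)(L+z)) = 288×4.7×4.7/((4.7+6.75)(4.7+6.75)) = 48.526 kPa
Final effective stress: σ'_f = σ'_0 + Δσ = 62.222 + 48.526 = 110.75 kPa.
Normally consolidated clay, so the full stress increment lies on the virgin compression line:
S_c = C_c·H/(1+e₀)·log₁₀(σ'_f/σ'_0) = 0.16×7.7/(1+1)×log₁₀(110.75/62.222)
    = 0.616 × 0.2504 = 0.1542 m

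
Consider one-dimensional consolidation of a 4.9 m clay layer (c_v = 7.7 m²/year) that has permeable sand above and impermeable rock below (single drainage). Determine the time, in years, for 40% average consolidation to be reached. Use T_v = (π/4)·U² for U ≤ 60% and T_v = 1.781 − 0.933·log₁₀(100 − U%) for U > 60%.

Drainage path length: H_d = H = 4.9 m (single drainage).
U ≤ 60%: T_v = (π/4)·U² = (π/4)×0.4² = 0.12566.
t = T_v·H_d²/c_v = 0.12566×4.9²/7.7 = 0.3918 years.

t ≈ 0.392 years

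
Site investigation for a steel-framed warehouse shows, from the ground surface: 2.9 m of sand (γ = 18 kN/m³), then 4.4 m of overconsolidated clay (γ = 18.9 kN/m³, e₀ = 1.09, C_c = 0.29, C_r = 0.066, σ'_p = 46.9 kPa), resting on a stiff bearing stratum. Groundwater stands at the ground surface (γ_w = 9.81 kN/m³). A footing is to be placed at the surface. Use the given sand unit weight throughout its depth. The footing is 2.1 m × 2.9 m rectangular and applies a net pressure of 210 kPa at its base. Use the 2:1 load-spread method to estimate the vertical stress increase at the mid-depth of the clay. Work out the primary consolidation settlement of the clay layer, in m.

Mid-depth of clay below the ground surface: z = 2.9 + 4.4/2 = 5.1 m.
Total vertical stress at mid-clay: σ_v = 18×2.9 + 18.9×2.2 = 93.78 kPa.
Pore pressure: u = 9.81×(5.1 − 0) = 50.031 kPa.
Initial effective stress: σ'_0 = σ_v − u = 93.78 − 50.031 = 43.749 kPa.
Stress increase at mid-clay by the 2:1 spreading method:
Δσ = qBL/((B+z)(L+z)) = 210×2.1×2.9/((2.1+5.1)(2.9+5.1)) = 22.203 kPa
Final effective stress: σ'_f = 43.749 + 22.203 = 65.952 kPa.
σ'_f = 65.952 > σ'_p = 46.9 kPa, so the stress path crosses the preconsolidation pressure — recompression up to σ'_p, then virgin compression beyond:
S_c = H/(1+e₀)·[C_r·log₁₀(σ'_p/σ'_0) + C_c·log₁₀(σ'_f/σ'_p)]
    = 4.4/2.09 × [0.066×log₁₀(46.9/43.749) + 0.29×log₁₀(65.952/46.9)]
    = 2.1053 × [0.0019935 + 0.042936] = 0.09459 m

S_c ≈ 0.0946 m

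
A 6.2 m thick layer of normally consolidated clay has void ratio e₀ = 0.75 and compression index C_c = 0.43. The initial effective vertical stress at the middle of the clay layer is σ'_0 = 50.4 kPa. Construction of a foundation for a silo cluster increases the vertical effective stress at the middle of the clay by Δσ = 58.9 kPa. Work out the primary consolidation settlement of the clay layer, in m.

S_c ≈ 0.512 m

Final effective stress: σ'_f = σ'_0 + Δσ = 50.4 + 58.9 = 109.3 kPa.
Normally consolidated clay, so the full stress increment lies on the virgin compression line:
S_c = C_c·H/(1+e₀)·log₁₀(σ'_f/σ'_0) = 0.43×6.2/(1+0.75)×log₁₀(109.3/50.4)
    = 1.5234 × 0.33619 = 0.5122 m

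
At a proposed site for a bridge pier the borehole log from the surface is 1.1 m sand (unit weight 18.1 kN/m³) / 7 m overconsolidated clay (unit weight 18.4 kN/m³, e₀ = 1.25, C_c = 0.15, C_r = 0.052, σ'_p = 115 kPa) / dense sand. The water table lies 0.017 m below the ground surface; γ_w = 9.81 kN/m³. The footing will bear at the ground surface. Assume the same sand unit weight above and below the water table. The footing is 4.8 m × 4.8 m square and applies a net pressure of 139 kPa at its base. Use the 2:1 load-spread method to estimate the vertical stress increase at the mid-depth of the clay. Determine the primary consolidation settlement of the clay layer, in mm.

Mid-depth of clay below the ground surface: z = 1.1 + 7/2 = 4.6 m.
Total vertical stress at mid-clay: σ_v = 18.1×1.1 + 18.4×3.5 = 84.31 kPa.
Pore pressure: u = 9.81×(4.6 − 0.017) = 44.959 kPa.
Initial effective stress: σ'_0 = σ_v − u = 84.31 − 44.959 = 39.351 kPa.
Stress increase at mid-clay by the 2:1 spreading method:
Δσ = qBL/((B+z)(L+z)) = 139×4.8×4.8/((4.8+4.6)(4.8+4.6)) = 36.244 kPa
Final effective stress: σ'_f = 39.351 + 36.244 = 75.595 kPa.
σ'_f = 75.595 ≤ σ'_p = 115 kPa, so the clay remains overconsolidated and only the recompression index applies:
S_c = C_r·H/(1+e₀)·log₁₀(σ'_f/σ'_0) = 0.052×7/2.25×log₁₀(75.595/39.351)
    = 0.16178 × 0.28354 = 0.04587 m

S_c ≈ 45.9 mm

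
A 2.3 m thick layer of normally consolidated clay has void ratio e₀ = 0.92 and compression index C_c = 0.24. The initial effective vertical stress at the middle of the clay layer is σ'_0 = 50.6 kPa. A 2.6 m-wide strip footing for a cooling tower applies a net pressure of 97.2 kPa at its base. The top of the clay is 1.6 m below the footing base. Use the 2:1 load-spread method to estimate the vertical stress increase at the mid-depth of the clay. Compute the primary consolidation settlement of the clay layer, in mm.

Mid-depth of clay below the footing base: z = 1.6 + 2.3/2 = 2.75 m.
Stress increase at mid-clay by the 2:1 spreading method:
Δσ = qB/(B+z) = 97.2×2.6/(2.6+2.75) = 47.237 kPa
Final effective stress: σ'_f = σ'_0 + Δσ = 50.6 + 47.237 = 97.837 kPa.
Normally consolidated clay, so the full stress increment lies on the virgin compression line:
S_c = C_c·H/(1+e₀)·log₁₀(σ'_f/σ'_0) = 0.24×2.3/(1+0.92)×log₁₀(97.837/50.6)
    = 0.2875 × 0.28635 = 0.08233 m

S_c ≈ 82.3 mm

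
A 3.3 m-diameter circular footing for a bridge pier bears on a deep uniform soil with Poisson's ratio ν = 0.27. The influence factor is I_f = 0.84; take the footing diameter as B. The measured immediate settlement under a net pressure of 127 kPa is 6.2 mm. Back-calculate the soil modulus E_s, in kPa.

E_s ≈ 52600 kPa

S_e = q·B·(1−ν²)/E_s · I_f  ⇒  E_s = q·B·(1−ν²)·I_f / S_e.
E_s = 127 × 3.3 × 0.9271 × 0.84 / 0.0062 = 52640 kPa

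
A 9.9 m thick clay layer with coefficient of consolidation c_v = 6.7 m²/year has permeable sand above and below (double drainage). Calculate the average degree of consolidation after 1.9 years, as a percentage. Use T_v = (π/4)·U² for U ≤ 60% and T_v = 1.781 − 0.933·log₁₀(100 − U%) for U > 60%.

Drainage path length: H_d = H/2 = 4.95 m (double drainage).
T_v = c_v·t/H_d² = 6.7×1.9/4.95² = 0.51954.
T_v = 0.51954 corresponds to the U > 60% branch:
U = 1 − 10^((1.781 − T_v)/0.933)/100 = 0.7751

U ≈ 77.5 %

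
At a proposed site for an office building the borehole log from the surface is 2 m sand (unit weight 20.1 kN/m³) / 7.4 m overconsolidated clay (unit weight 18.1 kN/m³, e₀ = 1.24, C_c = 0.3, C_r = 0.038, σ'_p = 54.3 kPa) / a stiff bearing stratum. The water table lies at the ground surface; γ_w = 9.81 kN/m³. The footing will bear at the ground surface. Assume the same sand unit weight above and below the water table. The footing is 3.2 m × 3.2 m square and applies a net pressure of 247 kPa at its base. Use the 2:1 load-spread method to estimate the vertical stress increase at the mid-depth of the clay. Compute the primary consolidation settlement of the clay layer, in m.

Mid-depth of clay below the ground surface: z = 2 + 7.4/2 = 5.7 m.
Total vertical stress at mid-clay: σ_v = 20.1×2 + 18.1×3.7 = 107.17 kPa.
Pore pressure: u = 9.81×(5.7 − 0) = 55.917 kPa.
Initial effective stress: σ'_0 = σ_v − u = 107.17 − 55.917 = 51.253 kPa.
Stress increase at mid-clay by the 2:1 spreading method:
Δσ = qBL/((B+z)(L+z)) = 247×3.2×3.2/((3.2+5.7)(3.2+5.7)) = 31.931 kPa
Final effective stress: σ'_f = 51.253 + 31.931 = 83.184 kPa.
σ'_f = 83.184 > σ'_p = 54.3 kPa, so the stress path crosses the preconsolidation pressure — recompression up to σ'_p, then virgin compression beyond:
S_c = H/(1+e₀)·[C_r·log₁₀(σ'_p/σ'_0) + C_c·log₁₀(σ'_f/σ'_p)]
    = 7.4/2.24 × [0.038×log₁₀(54.3/51.253) + 0.3×log₁₀(83.184/54.3)]
    = 3.3036 × [0.00095306 + 0.055572] = 0.1867 m

S_c ≈ 0.187 m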